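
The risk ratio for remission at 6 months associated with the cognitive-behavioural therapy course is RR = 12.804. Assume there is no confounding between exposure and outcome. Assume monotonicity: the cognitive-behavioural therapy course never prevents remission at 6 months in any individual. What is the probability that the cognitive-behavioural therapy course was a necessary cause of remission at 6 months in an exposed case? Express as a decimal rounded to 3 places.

Under exogeneity and monotonicity, PN = (RR − 1) / RR = 1 − 1/RR.
PN = (12.804 − 1) / 12.804 = 11.8 / 12.804 ≈ 0.9219

PN ≈ 0.922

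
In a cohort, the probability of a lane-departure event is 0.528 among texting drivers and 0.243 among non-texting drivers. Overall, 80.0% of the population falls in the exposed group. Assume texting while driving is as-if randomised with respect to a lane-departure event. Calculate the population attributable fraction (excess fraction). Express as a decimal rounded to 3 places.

Let p₁ = 0.528, p₀ = 0.243.
Overall risk P(Y=1) = π·p₁ + (1−π)·p₀ = 0.8×0.528 + 0.2×0.243 = 0.471.
Under exogeneity, PAF = [P(Y=1) − p₀] / P(Y=1).
PAF = (0.471 − 0.243) / 0.471 ≈ 0.4841

PAF ≈ 0.484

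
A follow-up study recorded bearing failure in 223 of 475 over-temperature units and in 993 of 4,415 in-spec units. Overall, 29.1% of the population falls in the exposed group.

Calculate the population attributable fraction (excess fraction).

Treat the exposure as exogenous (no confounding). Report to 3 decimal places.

PAF ≈ 0.240

p₁ = P(outcome | exposed) = 223/475 = 0.46947
p₀ = P(outcome | unexposed) = 993/4415 = 0.22492
Overall risk P(Y=1) = π·p₁ + (1−π)·p₀ = 0.291×0.46947 + 0.709×0.22492 = 0.29608.
Under exogeneity, PAF = [P(Y=1) − p₀] / P(Y=1).
PAF = (0.29608 − 0.22492) / 0.29608 ≈ 0.2404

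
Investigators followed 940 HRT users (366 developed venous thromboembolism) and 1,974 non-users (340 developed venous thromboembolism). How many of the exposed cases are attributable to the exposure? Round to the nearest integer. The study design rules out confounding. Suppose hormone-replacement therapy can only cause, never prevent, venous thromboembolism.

about 204 cases

p₁ = P(outcome | exposed) = 366/940 = 0.38936
p₀ = P(outcome | unexposed) = 340/1974 = 0.17224
PN = (p₁ − p₀)/p₁ = (0.38936 − 0.17224) / 0.38936 ≈ 0.55764.
Attributable cases ≈ PN × (exposed cases) = 0.55764 × 366 ≈ 204.10.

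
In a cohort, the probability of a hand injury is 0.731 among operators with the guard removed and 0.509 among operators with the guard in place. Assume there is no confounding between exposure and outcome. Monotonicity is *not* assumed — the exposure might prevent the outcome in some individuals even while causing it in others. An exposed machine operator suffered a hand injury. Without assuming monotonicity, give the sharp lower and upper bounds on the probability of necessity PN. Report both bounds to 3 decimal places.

Let p₁ = 0.731, p₀ = 0.509.
Under exogeneity alone the bounds on PN are max{0,(p₁−p₀)/p₁} ≤ PN ≤ min{1,(1−p₀)/p₁}.
  lower = (p₁ − p₀)/p₁ = 0.222 / 0.731 ≈ 0.3037
  upper = min{1, (1 − p₀)/p₁} = 0.491 / 0.731 ≈ 0.6717

0.304 ≤ PN ≤ 0.672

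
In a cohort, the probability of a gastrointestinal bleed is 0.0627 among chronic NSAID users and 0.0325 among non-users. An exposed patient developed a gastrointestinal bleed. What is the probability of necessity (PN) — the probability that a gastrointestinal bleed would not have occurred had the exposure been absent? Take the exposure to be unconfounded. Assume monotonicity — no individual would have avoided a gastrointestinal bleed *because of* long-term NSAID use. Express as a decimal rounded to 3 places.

PN ≈ 0.482

Let p₁ = 0.0627, p₀ = 0.0325.
Under exogeneity and monotonicity, PN = (p₁ − p₀) / p₁.
PN = (0.0627 − 0.0325) / 0.0627 = 0.0302 / 0.0627 ≈ 0.4817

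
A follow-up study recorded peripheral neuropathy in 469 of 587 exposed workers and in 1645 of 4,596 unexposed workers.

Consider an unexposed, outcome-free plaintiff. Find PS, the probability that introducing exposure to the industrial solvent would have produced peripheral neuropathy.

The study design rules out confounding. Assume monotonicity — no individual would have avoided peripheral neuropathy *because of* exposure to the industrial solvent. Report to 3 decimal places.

p₁ = P(outcome | exposed) = 469/587 = 0.79898
p₀ = P(outcome | unexposed) = 1645/4596 = 0.35792
Under exogeneity and monotonicity, PS = (p₁ − p₀) / (1 − p₀).
PS = (0.79898 − 0.35792) / (1 − 0.35792) = 0.44106 / 0.64208 ≈ 0.6869

PS ≈ 0.687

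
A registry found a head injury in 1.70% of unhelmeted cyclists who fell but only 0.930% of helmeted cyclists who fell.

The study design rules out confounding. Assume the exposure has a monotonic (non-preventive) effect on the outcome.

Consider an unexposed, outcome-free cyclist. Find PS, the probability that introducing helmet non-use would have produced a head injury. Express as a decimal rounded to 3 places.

PS ≈ 0.008

p₁ = 0.017, p₀ = 0.0093.
Under exogeneity and monotonicity, PS = (p₁ − p₀) / (1 − p₀).
PS = (0.017 − 0.0093) / (1 − 0.0093) = 0.0077 / 0.9907 ≈ 0.0078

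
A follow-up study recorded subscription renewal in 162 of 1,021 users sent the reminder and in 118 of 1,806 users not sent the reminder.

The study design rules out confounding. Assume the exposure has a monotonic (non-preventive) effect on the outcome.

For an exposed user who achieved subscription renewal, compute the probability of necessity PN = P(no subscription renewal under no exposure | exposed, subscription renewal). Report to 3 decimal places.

p₁ = P(outcome | exposed) = 162/1021 = 0.15867
p₀ = P(outcome | unexposed) = 118/1806 = 0.065338
Under exogeneity and monotonicity, PN = (p₁ − p₀) / p₁.
PN = (0.15867 − 0.065338) / 0.15867 = 0.09333 / 0.15867 ≈ 0.5882

PN ≈ 0.588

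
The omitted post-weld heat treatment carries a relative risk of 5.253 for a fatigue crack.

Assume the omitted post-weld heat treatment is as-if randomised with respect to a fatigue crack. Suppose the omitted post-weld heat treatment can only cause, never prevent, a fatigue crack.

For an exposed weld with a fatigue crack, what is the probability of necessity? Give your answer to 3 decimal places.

PN ≈ 0.810

Under exogeneity and monotonicity, PN = (RR − 1) / RR = 1 − 1/RR.
PN = (5.253 − 1) / 5.253 = 4.253 / 5.253 ≈ 0.8096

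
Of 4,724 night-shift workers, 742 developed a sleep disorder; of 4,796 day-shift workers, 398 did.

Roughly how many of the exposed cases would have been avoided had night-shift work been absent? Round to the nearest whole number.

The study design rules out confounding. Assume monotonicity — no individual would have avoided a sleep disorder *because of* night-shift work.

about 350 cases

p₁ = P(outcome | exposed) = 742/4724 = 0.15707
p₀ = P(outcome | unexposed) = 398/4796 = 0.082986
PN = (p₁ − p₀)/p₁ = (0.15707 − 0.082986) / 0.15707 ≈ 0.47166.
Attributable cases ≈ PN × (exposed cases) = 0.47166 × 742 ≈ 349.97.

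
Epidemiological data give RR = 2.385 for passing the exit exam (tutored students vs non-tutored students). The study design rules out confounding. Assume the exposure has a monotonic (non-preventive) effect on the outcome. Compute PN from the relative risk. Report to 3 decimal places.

Under exogeneity and monotonicity, PN = (RR − 1) / RR = 1 − 1/RR.
PN = (2.385 − 1) / 2.385 = 1.385 / 2.385 ≈ 0.5807

PN ≈ 0.581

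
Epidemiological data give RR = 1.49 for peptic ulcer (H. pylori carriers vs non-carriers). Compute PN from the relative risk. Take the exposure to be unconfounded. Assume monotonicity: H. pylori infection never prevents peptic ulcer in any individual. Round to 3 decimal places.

PN ≈ 0.329

Under exogeneity and monotonicity, PN = (RR − 1) / RR = 1 − 1/RR.
PN = (1.49 − 1) / 1.49 = 0.49 / 1.49 ≈ 0.3289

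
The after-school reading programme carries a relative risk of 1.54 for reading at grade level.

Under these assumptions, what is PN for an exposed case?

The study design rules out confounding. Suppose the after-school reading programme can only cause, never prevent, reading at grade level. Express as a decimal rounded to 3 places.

PN ≈ 0.351

Under exogeneity and monotonicity, PN = (RR − 1) / RR = 1 − 1/RR.
PN = (1.54 − 1) / 1.54 = 0.54 / 1.54 ≈ 0.3506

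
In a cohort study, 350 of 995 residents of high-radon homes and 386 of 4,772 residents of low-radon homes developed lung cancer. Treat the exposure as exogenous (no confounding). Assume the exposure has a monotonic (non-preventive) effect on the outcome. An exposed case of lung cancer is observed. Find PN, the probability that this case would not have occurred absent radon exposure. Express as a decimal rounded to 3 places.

PN ≈ 0.770

p₁ = P(outcome | exposed) = 350/995 = 0.35176
p₀ = P(outcome | unexposed) = 386/4772 = 0.080889
Under exogeneity and monotonicity, PN = (p₁ − p₀) / p₁.
PN = (0.35176 − 0.080889) / 0.35176 = 0.27087 / 0.35176 ≈ 0.7700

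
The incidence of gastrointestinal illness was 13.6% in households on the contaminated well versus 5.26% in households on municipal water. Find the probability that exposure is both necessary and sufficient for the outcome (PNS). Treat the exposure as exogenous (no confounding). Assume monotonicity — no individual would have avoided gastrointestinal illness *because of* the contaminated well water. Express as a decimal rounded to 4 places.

p₁ = 0.136, p₀ = 0.0526.
Under exogeneity and monotonicity, PNS = p₁ − p₀.
PNS = 0.136 − 0.0526 = 0.0834

PNS ≈ 0.0834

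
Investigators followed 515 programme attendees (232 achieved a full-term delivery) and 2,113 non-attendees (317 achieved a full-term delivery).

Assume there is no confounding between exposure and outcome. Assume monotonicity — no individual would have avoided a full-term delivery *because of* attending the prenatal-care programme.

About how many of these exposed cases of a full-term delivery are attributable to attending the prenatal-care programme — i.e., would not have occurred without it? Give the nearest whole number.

p₁ = P(outcome | exposed) = 232/515 = 0.45049
p₀ = P(outcome | unexposed) = 317/2113 = 0.15002
PN = (p₁ − p₀)/p₁ = (0.45049 − 0.15002) / 0.45049 ≈ 0.66697.
Attributable cases ≈ PN × (exposed cases) = 0.66697 × 232 ≈ 154.74.

about 155 cases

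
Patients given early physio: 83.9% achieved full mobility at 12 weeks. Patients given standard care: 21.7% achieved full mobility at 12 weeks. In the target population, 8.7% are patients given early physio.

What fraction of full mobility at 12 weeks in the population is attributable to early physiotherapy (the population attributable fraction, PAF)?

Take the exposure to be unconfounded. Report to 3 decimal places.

p₁ = 0.839, p₀ = 0.217.
Overall risk P(Y=1) = π·p₁ + (1−π)·p₀ = 0.087×0.839 + 0.913×0.217 = 0.27111.
Under exogeneity, PAF = [P(Y=1) − p₀] / P(Y=1).
PAF = (0.27111 − 0.217) / 0.27111 ≈ 0.1996

PAF ≈ 0.200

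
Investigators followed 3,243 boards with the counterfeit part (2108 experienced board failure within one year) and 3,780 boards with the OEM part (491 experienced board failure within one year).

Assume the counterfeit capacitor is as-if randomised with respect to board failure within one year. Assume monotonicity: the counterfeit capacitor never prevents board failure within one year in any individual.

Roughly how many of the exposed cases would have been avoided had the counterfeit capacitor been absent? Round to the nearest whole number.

about 1687 cases

p₁ = P(outcome | exposed) = 2108/3243 = 0.65002
p₀ = P(outcome | unexposed) = 491/3780 = 0.12989
PN = (p₁ − p₀)/p₁ = (0.65002 − 0.12989) / 0.65002 ≈ 0.80017.
Attributable cases ≈ PN × (exposed cases) = 0.80017 × 2108 ≈ 1686.75.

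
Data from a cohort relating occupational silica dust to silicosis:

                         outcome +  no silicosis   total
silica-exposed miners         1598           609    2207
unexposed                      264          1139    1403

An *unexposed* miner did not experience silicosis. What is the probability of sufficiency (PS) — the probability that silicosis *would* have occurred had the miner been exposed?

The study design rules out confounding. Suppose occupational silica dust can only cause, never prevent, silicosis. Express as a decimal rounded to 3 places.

p₁ = P(outcome | exposed) = 1598/2207 = 0.72406
p₀ = P(outcome | unexposed) = 264/1403 = 0.18817
Under exogeneity and monotonicity, PS = (p₁ − p₀)/(1 − p₀).
PS = (0.72406 − 0.18817) / 0.81183 ≈ 0.6601

PS ≈ 0.660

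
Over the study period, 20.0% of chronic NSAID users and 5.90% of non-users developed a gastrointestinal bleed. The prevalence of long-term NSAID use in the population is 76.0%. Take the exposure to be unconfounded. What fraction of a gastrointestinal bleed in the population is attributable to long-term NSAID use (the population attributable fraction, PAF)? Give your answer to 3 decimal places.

p₁ = 0.2, p₀ = 0.059.
Overall risk P(Y=1) = π·p₁ + (1−π)·p₀ = 0.76×0.2 + 0.24×0.059 = 0.16616.
Under exogeneity, PAF = [P(Y=1) − p₀] / P(Y=1).
PAF = (0.16616 − 0.059) / 0.16616 ≈ 0.6449

PAF ≈ 0.645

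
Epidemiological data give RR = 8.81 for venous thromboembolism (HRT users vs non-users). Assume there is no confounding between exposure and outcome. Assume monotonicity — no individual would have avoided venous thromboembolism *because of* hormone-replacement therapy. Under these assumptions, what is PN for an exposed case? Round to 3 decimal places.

Under exogeneity and monotonicity, PN = (RR − 1) / RR = 1 − 1/RR.
PN = (8.81 − 1) / 8.81 = 7.81 / 8.81 ≈ 0.8865

PN ≈ 0.886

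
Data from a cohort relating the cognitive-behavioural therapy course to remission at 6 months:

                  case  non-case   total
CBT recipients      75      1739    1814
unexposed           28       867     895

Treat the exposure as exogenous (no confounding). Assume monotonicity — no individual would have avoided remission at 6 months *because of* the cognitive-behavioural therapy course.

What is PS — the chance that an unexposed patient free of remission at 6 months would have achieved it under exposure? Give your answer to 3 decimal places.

PS ≈ 0.010

p₁ = P(outcome | exposed) = 75/1814 = 0.041345
p₀ = P(outcome | unexposed) = 28/895 = 0.031285
Under exogeneity and monotonicity, PS = (p₁ − p₀)/(1 − p₀).
PS = (0.041345 − 0.031285) / 0.96872 ≈ 0.0104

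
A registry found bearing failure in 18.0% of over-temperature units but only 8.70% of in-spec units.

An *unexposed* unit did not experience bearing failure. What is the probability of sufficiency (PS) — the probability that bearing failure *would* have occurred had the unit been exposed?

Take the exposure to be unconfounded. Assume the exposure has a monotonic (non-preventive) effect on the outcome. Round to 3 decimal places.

PS ≈ 0.102

p₁ = 0.18, p₀ = 0.087.
Under exogeneity and monotonicity, PS = (p₁ − p₀) / (1 − p₀).
PS = (0.18 − 0.087) / (1 − 0.087) = 0.093 / 0.913 ≈ 0.1019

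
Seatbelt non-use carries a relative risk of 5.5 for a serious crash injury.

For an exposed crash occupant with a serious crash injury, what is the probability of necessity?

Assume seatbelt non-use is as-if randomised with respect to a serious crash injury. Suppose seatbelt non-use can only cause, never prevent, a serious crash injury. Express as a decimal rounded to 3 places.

Under exogeneity and monotonicity, PN = (RR − 1) / RR = 1 − 1/RR.
PN = (5.5 − 1) / 5.5 = 4.5 / 5.5 ≈ 0.8182

PN ≈ 0.818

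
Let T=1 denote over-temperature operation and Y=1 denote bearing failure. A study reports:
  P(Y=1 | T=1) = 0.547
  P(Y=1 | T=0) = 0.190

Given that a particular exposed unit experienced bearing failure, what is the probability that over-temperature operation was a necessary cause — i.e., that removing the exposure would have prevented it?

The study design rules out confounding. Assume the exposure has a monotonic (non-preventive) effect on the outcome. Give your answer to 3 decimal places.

PN ≈ 0.653

Let p₁ = 0.547, p₀ = 0.19.
Under exogeneity and monotonicity, PN = (p₁ − p₀) / p₁.
PN = (0.547 − 0.19) / 0.547 = 0.357 / 0.547 ≈ 0.6527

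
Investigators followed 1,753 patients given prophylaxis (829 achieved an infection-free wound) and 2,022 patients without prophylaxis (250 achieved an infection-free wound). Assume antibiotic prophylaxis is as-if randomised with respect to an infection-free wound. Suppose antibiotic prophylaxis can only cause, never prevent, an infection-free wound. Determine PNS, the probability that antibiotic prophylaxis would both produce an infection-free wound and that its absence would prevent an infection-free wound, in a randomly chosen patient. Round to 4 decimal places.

PNS ≈ 0.3493

p₁ = P(outcome | exposed) = 829/1753 = 0.4729
p₀ = P(outcome | unexposed) = 250/2022 = 0.12364
Under exogeneity and monotonicity, PNS = p₁ − p₀.
PNS = 0.4729 − 0.12364 = 0.34926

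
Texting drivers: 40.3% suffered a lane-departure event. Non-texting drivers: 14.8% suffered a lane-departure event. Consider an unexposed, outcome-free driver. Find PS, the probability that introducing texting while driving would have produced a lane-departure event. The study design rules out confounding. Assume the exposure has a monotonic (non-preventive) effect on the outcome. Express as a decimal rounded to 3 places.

PS ≈ 0.299

p₁ = 0.403, p₀ = 0.148.
Under exogeneity and monotonicity, PS = (p₁ − p₀) / (1 − p₀).
PS = (0.403 − 0.148) / (1 − 0.148) = 0.255 / 0.852 ≈ 0.2993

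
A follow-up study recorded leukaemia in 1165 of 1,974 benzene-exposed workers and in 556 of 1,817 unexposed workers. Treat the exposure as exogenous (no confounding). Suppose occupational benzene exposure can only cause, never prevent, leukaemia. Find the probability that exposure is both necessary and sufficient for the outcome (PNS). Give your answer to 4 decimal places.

p₁ = P(outcome | exposed) = 1165/1974 = 0.59017
p₀ = P(outcome | unexposed) = 556/1817 = 0.306
Under exogeneity and monotonicity, PNS = p₁ − p₀.
PNS = 0.59017 − 0.306 = 0.28417

PNS ≈ 0.2842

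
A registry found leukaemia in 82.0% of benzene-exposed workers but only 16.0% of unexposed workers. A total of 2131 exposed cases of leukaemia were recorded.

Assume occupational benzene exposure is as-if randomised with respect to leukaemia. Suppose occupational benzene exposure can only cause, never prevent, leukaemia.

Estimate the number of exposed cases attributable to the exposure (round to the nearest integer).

about 1715 cases

p₁ = 0.82, p₀ = 0.16.
PN = (p₁ − p₀)/p₁ = (0.82 − 0.16) / 0.82 ≈ 0.80488.
Attributable cases ≈ PN × (exposed cases) = 0.80488 × 2131 ≈ 1715.20.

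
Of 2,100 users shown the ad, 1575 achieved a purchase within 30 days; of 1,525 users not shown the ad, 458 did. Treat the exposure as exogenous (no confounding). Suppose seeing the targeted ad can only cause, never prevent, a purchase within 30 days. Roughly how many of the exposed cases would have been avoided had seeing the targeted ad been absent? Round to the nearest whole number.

p₁ = P(outcome | exposed) = 1575/2100 = 0.75
p₀ = P(outcome | unexposed) = 458/1525 = 0.30033
PN = (p₁ − p₀)/p₁ = (0.75 − 0.30033) / 0.75 ≈ 0.59956.
Attributable cases ≈ PN × (exposed cases) = 0.59956 × 1575 ≈ 944.31.

about 944 cases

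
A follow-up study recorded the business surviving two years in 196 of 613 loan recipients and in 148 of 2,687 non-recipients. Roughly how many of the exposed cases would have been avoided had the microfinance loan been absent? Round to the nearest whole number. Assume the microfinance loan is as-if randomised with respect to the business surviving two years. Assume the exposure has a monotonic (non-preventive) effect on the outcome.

about 162 cases

p₁ = P(outcome | exposed) = 196/613 = 0.31974
p₀ = P(outcome | unexposed) = 148/2687 = 0.05508
PN = (p₁ − p₀)/p₁ = (0.31974 − 0.05508) / 0.31974 ≈ 0.82773.
Attributable cases ≈ PN × (exposed cases) = 0.82773 × 196 ≈ 162.24.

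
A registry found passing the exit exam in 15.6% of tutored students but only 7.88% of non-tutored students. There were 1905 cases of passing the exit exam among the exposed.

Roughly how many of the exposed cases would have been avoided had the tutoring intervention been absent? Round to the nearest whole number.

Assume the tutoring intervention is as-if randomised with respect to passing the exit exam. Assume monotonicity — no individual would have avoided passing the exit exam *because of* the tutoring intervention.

p₁ = 0.156, p₀ = 0.0788.
PN = (p₁ − p₀)/p₁ = (0.156 − 0.0788) / 0.156 ≈ 0.49487.
Attributable cases ≈ PN × (exposed cases) = 0.49487 × 1905 ≈ 942.73.

about 943 cases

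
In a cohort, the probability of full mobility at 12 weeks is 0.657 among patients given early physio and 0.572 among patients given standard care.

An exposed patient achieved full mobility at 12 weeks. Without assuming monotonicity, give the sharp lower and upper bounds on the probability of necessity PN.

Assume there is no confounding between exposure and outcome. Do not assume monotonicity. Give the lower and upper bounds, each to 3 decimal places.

0.129 ≤ PN ≤ 0.651

Let p₁ = 0.657, p₀ = 0.572.
Under exogeneity alone the bounds on PN are max{0,(p₁−p₀)/p₁} ≤ PN ≤ min{1,(1−p₀)/p₁}.
  lower = (p₁ − p₀)/p₁ = 0.085 / 0.657 ≈ 0.1294
  upper = min{1, (1 − p₀)/p₁} = 0.428 / 0.657 ≈ 0.6514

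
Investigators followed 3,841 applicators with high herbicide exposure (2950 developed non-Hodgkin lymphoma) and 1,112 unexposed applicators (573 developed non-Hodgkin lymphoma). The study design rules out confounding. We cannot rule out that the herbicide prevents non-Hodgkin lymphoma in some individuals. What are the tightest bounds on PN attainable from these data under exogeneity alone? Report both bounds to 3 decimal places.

p₁ = P(outcome | exposed) = 2950/3841 = 0.76803
p₀ = P(outcome | unexposed) = 573/1112 = 0.51529
Under exogeneity alone the bounds on PN are max{0,(p₁−p₀)/p₁} ≤ PN ≤ min{1,(1−p₀)/p₁}.
  lower = (p₁ − p₀)/p₁ = 0.25274 / 0.76803 ≈ 0.3291
  upper = min{1, (1 − p₀)/p₁} = 0.48471 / 0.76803 ≈ 0.6311

0.329 ≤ PN ≤ 0.631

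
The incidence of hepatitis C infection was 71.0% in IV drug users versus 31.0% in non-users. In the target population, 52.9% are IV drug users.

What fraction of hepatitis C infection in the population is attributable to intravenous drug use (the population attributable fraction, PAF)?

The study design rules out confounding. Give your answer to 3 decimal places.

PAF ≈ 0.406

p₁ = 0.71, p₀ = 0.31.
Overall risk P(Y=1) = π·p₁ + (1−π)·p₀ = 0.529×0.71 + 0.471×0.31 = 0.5216.
Under exogeneity, PAF = [P(Y=1) − p₀] / P(Y=1).
PAF = (0.5216 − 0.31) / 0.5216 ≈ 0.4057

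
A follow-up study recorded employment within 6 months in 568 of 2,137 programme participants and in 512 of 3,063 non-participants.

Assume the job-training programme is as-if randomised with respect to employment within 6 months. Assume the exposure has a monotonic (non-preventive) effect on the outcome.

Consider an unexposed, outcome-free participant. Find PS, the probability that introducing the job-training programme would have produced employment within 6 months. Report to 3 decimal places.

PS ≈ 0.118

p₁ = P(outcome | exposed) = 568/2137 = 0.26579
p₀ = P(outcome | unexposed) = 512/3063 = 0.16716
Under exogeneity and monotonicity, PS = (p₁ − p₀) / (1 − p₀).
PS = (0.26579 − 0.16716) / (1 − 0.16716) = 0.098637 / 0.83284 ≈ 0.1184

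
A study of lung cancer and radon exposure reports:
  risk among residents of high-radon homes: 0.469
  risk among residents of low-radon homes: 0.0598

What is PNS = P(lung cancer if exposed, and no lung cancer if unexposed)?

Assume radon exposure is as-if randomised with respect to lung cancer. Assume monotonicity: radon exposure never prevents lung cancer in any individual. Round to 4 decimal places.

PNS ≈ 0.4092

Let p₁ = 0.469, p₀ = 0.0598.
Under exogeneity and monotonicity, PNS = p₁ − p₀.
PNS = 0.469 − 0.0598 = 0.4092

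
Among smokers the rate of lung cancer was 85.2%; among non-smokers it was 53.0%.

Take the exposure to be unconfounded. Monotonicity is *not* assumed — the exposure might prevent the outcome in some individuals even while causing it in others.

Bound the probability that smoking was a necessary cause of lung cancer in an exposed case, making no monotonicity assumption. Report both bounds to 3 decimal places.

p₁ = 0.852, p₀ = 0.53.
Under exogeneity alone the bounds on PN are max{0,(p₁−p₀)/p₁} ≤ PN ≤ min{1,(1−p₀)/p₁}.
  lower = (p₁ − p₀)/p₁ = 0.322 / 0.852 ≈ 0.3779
  upper = min{1, (1 − p₀)/p₁} = 0.47 / 0.852 ≈ 0.5516

0.378 ≤ PN ≤ 0.552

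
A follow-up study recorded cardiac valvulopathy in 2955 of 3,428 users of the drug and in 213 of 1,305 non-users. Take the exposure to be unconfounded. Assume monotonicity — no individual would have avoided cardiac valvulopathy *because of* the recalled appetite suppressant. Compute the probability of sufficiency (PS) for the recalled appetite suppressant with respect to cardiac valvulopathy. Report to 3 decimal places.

p₁ = P(outcome | exposed) = 2955/3428 = 0.86202
p₀ = P(outcome | unexposed) = 213/1305 = 0.16322
Under exogeneity and monotonicity, PS = (p₁ − p₀) / (1 − p₀).
PS = (0.86202 − 0.16322) / (1 − 0.16322) = 0.6988 / 0.83678 ≈ 0.8351

PS ≈ 0.835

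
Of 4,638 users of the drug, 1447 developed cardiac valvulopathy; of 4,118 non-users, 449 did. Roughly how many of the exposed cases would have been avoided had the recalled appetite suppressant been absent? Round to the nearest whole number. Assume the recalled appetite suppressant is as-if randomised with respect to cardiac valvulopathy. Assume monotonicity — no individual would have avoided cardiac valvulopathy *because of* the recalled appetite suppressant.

p₁ = P(outcome | exposed) = 1447/4638 = 0.31199
p₀ = P(outcome | unexposed) = 449/4118 = 0.10903
PN = (p₁ − p₀)/p₁ = (0.31199 − 0.10903) / 0.31199 ≈ 0.65052.
Attributable cases ≈ PN × (exposed cases) = 0.65052 × 1447 ≈ 941.30.

about 941 cases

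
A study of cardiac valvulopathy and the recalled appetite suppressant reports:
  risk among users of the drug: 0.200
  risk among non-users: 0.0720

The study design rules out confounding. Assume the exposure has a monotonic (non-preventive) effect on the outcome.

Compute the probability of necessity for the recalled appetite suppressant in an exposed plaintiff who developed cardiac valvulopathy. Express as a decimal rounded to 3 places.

PN ≈ 0.640

Let p₁ = 0.2, p₀ = 0.072.
Under exogeneity and monotonicity, PN = (p₁ − p₀) / p₁.
PN = (0.2 − 0.072) / 0.2 = 0.128 / 0.2 ≈ 0.6400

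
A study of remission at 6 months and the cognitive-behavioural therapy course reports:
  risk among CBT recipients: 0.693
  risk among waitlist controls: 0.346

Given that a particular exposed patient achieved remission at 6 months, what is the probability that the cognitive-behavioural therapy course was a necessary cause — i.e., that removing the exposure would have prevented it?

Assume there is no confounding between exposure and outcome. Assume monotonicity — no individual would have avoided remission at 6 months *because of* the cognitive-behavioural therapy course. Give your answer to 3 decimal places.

PN ≈ 0.501

Let p₁ = 0.693, p₀ = 0.346.
Under exogeneity and monotonicity, PN = (p₁ − p₀) / p₁.
PN = (0.693 − 0.346) / 0.693 = 0.347 / 0.693 ≈ 0.5007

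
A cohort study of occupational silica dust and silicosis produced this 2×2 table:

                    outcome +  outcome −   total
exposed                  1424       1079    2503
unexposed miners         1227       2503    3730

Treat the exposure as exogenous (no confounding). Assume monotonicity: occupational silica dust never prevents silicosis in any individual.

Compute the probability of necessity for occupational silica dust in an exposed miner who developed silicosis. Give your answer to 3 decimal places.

PN ≈ 0.422

p₁ = P(outcome | exposed) = 1424/2503 = 0.56892
p₀ = P(outcome | unexposed) = 1227/3730 = 0.32895
Under exogeneity and monotonicity, PN = (p₁ − p₀) / p₁.
PN = (0.56892 − 0.32895) / 0.56892 = 0.23996 / 0.56892 ≈ 0.4218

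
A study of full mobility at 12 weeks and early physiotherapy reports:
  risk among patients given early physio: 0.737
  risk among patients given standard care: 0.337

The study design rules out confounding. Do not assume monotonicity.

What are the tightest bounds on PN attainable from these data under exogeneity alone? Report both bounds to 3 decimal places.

0.543 ≤ PN ≤ 0.900

Let p₁ = 0.737, p₀ = 0.337.
Under exogeneity alone the bounds on PN are max{0,(p₁−p₀)/p₁} ≤ PN ≤ min{1,(1−p₀)/p₁}.
  lower = (p₁ − p₀)/p₁ = 0.4 / 0.737 ≈ 0.5427
  upper = min{1, (1 − p₀)/p₁} = 0.663 / 0.737 ≈ 0.8996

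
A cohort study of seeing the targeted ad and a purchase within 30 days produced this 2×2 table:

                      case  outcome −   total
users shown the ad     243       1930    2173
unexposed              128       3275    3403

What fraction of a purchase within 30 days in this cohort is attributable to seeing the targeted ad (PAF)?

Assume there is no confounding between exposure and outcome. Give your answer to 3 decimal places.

p₁ = P(outcome | exposed) = 243/2173 = 0.11183
p₀ = P(outcome | unexposed) = 128/3403 = 0.037614
Exposure prevalence π = 2173/5576 = 0.38971; overall risk P(Y=1) = 0.066535.
Under exogeneity, PAF = [P(Y=1) − p₀]/P(Y=1).
PAF = (0.066535 − 0.037614) / 0.066535 ≈ 0.4347

PAF ≈ 0.435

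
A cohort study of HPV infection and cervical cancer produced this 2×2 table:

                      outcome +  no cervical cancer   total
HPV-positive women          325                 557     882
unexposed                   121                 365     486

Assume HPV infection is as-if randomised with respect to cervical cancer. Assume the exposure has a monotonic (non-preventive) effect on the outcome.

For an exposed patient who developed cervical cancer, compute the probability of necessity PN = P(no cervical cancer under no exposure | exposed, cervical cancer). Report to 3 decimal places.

PN ≈ 0.324

p₁ = P(outcome | exposed) = 325/882 = 0.36848
p₀ = P(outcome | unexposed) = 121/486 = 0.24897
Under exogeneity and monotonicity, PN = (p₁ − p₀) / p₁.
PN = (0.36848 − 0.24897) / 0.36848 = 0.11951 / 0.36848 ≈ 0.3243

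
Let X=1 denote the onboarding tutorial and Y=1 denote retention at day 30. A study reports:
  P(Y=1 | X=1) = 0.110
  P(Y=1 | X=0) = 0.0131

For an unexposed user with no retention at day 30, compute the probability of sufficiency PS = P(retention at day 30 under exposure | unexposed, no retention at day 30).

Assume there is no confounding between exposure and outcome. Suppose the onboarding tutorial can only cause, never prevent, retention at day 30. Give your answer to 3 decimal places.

Let p₁ = 0.11, p₀ = 0.0131.
Under exogeneity and monotonicity, PS = (p₁ − p₀) / (1 − p₀).
PS = (0.11 − 0.0131) / (1 − 0.0131) = 0.0969 / 0.9869 ≈ 0.0982

PS ≈ 0.098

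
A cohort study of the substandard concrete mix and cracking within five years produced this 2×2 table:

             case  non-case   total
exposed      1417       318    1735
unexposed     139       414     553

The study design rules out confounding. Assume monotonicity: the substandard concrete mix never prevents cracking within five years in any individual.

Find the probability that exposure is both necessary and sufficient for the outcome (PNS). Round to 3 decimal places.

PNS ≈ 0.565

p₁ = P(outcome | exposed) = 1417/1735 = 0.81671
p₀ = P(outcome | unexposed) = 139/553 = 0.25136
Under exogeneity and monotonicity, PNS = p₁ − p₀.
PNS = 0.81671 − 0.25136 = 0.56536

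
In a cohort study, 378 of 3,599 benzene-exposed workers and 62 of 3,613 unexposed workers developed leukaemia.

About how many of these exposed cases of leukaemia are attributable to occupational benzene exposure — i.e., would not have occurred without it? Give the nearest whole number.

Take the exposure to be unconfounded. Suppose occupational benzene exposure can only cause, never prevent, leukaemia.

about 316 cases

p₁ = P(outcome | exposed) = 378/3599 = 0.10503
p₀ = P(outcome | unexposed) = 62/3613 = 0.01716
PN = (p₁ − p₀)/p₁ = (0.10503 − 0.01716) / 0.10503 ≈ 0.83661.
Attributable cases ≈ PN × (exposed cases) = 0.83661 × 378 ≈ 316.24.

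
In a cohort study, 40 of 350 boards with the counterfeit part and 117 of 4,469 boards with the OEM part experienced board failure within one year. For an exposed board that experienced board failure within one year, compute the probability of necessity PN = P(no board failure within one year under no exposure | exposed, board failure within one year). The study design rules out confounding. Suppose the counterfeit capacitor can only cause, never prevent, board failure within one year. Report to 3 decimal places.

p₁ = P(outcome | exposed) = 40/350 = 0.11429
p₀ = P(outcome | unexposed) = 117/4469 = 0.02618
Under exogeneity and monotonicity, PN = (p₁ − p₀) / p₁.
PN = (0.11429 − 0.02618) / 0.11429 = 0.088105 / 0.11429 ≈ 0.7709

PN ≈ 0.771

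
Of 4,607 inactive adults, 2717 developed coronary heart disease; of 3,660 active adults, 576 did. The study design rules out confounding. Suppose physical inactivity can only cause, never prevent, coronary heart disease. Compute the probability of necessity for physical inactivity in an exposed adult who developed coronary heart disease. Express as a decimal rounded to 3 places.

PN ≈ 0.733

p₁ = P(outcome | exposed) = 2717/4607 = 0.58975
p₀ = P(outcome | unexposed) = 576/3660 = 0.15738
Under exogeneity and monotonicity, PN = (p₁ − p₀) / p₁.
PN = (0.58975 − 0.15738) / 0.58975 = 0.43238 / 0.58975 ≈ 0.7331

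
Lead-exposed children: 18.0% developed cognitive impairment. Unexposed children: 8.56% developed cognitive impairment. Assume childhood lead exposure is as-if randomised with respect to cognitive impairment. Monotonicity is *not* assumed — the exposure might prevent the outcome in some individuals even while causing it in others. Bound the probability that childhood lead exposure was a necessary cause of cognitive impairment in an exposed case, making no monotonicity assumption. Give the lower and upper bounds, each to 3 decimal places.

p₁ = 0.18, p₀ = 0.0856.
Under exogeneity alone the bounds on PN are max{0,(p₁−p₀)/p₁} ≤ PN ≤ min{1,(1−p₀)/p₁}.
  lower = (p₁ − p₀)/p₁ = 0.0944 / 0.18 ≈ 0.5244
  upper = min{1, (1 − p₀)/p₁} = 0.9144 / 0.18 ≈ 5.0800 → capped at 1

0.524 ≤ PN ≤ 1.000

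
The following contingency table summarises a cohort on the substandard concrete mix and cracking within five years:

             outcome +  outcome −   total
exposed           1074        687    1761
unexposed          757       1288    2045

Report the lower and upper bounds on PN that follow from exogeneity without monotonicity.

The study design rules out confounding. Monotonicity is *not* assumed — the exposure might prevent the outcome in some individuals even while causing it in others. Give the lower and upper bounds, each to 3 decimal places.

p₁ = P(outcome | exposed) = 1074/1761 = 0.60988
p₀ = P(outcome | unexposed) = 757/2045 = 0.37017
Under exogeneity alone the bounds on PN are max{0,(p₁−p₀)/p₁} ≤ PN ≤ min{1,(1−p₀)/p₁}.
  lower = (p₁ − p₀)/p₁ = 0.23971 / 0.60988 ≈ 0.3930
  upper = min{1, (1 − p₀)/p₁} = 0.62983 / 0.60988 ≈ 1.0327 → capped at 1

0.393 ≤ PN ≤ 1.000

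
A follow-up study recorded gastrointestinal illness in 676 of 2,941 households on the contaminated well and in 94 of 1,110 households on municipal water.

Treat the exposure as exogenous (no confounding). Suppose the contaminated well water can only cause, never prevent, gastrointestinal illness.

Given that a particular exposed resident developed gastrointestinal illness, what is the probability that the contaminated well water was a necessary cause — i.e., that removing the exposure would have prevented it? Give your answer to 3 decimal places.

PN ≈ 0.632

p₁ = P(outcome | exposed) = 676/2941 = 0.22985
p₀ = P(outcome | unexposed) = 94/1110 = 0.084685
Under exogeneity and monotonicity, PN = (p₁ − p₀) / p₁.
PN = (0.22985 − 0.084685) / 0.22985 = 0.14517 / 0.22985 ≈ 0.6316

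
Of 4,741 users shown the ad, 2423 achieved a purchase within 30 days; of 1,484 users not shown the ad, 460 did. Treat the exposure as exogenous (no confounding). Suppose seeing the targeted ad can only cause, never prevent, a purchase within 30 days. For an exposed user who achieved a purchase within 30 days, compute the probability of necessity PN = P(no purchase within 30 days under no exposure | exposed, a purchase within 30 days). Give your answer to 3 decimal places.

PN ≈ 0.393

p₁ = P(outcome | exposed) = 2423/4741 = 0.51107
p₀ = P(outcome | unexposed) = 460/1484 = 0.30997
Under exogeneity and monotonicity, PN = (p₁ − p₀) / p₁.
PN = (0.51107 − 0.30997) / 0.51107 = 0.2011 / 0.51107 ≈ 0.3935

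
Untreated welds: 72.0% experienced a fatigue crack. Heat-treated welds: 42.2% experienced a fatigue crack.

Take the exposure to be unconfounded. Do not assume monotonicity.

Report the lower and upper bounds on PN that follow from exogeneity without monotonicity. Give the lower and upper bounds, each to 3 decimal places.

p₁ = 0.72, p₀ = 0.422.
Under exogeneity alone the bounds on PN are max{0,(p₁−p₀)/p₁} ≤ PN ≤ min{1,(1−p₀)/p₁}.
  lower = (p₁ − p₀)/p₁ = 0.298 / 0.72 ≈ 0.4139
  upper = min{1, (1 − p₀)/p₁} = 0.578 / 0.72 ≈ 0.8028

0.414 ≤ PN ≤ 0.803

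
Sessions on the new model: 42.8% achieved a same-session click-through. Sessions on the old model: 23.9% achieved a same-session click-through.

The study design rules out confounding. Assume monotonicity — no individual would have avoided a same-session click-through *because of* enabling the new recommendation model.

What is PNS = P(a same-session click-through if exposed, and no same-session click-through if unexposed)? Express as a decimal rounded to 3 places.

PNS ≈ 0.189

p₁ = 0.428, p₀ = 0.239.
Under exogeneity and monotonicity, PNS = p₁ − p₀.
PNS = 0.428 − 0.239 = 0.189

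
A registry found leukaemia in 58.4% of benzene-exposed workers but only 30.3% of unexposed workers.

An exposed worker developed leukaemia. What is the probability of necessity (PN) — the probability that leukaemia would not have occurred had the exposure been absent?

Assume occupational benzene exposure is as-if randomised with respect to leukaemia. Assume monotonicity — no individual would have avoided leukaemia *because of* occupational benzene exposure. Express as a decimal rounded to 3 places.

PN ≈ 0.481

p₁ = 0.584, p₀ = 0.303.
Under exogeneity and monotonicity, PN = (p₁ − p₀) / p₁.
PN = (0.584 − 0.303) / 0.584 = 0.281 / 0.584 ≈ 0.4812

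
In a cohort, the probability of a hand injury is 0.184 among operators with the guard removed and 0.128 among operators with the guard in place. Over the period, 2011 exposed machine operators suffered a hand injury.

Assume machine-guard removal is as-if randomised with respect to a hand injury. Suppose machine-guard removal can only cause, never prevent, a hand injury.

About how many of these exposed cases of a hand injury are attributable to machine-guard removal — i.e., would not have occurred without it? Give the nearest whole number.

Let p₁ = 0.184, p₀ = 0.128.
PN = (p₁ − p₀)/p₁ = (0.184 − 0.128) / 0.184 ≈ 0.30435.
Attributable cases ≈ PN × (exposed cases) = 0.30435 × 2011 ≈ 612.04.

about 612 cases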